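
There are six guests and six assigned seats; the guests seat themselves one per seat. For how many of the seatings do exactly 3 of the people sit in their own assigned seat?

Choose which 3 of the 6 are fixed: C(6,3) = 20.
The remaining 3 must be deranged: !3 = 2.
Total: 20 × 2 = 40.

40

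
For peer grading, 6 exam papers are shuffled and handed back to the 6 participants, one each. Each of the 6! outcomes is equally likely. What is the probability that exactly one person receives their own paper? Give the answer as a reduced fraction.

11/30

Favorable outcomes: C(6,1)·!5 = 6·44 = 264.
Total outcomes: 6! = 720.
Probability = 264/720 = 11/30.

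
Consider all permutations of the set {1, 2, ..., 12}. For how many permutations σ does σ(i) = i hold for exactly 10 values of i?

Pick the 10 fixed positions: C(12,10) = 66 ways.
The remaining 2 must be deranged: !2 = 1.
Total: 66 × 1 = 66.

66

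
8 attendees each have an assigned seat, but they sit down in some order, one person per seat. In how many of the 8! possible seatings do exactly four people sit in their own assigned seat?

Choose which 4 of the 8 are fixed: C(8,4) = 70.
The other 4 form a derangement: !4 = 9.
Total: 70 × 9 = 630.

630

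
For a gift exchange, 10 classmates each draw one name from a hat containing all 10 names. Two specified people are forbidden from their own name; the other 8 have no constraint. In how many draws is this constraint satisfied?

Let A_j be the event that the j-th constrained one is fixed. By inclusion-exclusion over the 2 events:
Σ_{j=0}^{2} (-1)^j C(2,j)(10-j)!
= C(2,0)·10! - C(2,1)·9! + C(2,2)·8!
= 3628800 - 725760 + 40320
= 2943360

2943360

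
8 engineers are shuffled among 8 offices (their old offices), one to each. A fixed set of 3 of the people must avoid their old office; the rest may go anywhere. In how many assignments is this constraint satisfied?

27240

Let A_j be the event that the j-th constrained one is fixed. By inclusion-exclusion over the 3 events:
Σ_{j=0}^{3} (-1)^j C(3,j)(8-j)!
= C(3,0)·8! - C(3,1)·7! + C(3,2)·6! - C(3,3)·5!
= 40320 - 15120 + 2160 - 120
= 27240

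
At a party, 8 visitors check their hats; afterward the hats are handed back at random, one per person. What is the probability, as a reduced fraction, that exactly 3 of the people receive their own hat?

Favorable outcomes: C(8,3)·!5 = 56·44 = 2464.
Total outcomes: 8! = 40320.
Probability = 2464/40320 = 11/180.

11/180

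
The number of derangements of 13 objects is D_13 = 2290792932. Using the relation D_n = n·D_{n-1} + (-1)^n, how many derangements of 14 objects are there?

32071101049

D_14 = 14·2290792932 + 1 = 32071101049.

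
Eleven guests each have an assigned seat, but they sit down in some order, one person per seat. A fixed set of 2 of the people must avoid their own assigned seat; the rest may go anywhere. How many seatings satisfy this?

Let A_j be the event that the j-th constrained one is fixed. By inclusion-exclusion over the 2 events:
Σ_{j=0}^{2} (-1)^j C(2,j)(11-j)!
= C(2,0)·11! - C(2,1)·10! + C(2,2)·9!
= 39916800 - 7257600 + 362880
= 33022080

33022080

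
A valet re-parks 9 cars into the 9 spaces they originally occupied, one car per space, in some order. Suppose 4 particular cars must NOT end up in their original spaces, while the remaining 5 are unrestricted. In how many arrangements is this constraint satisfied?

Let A_j be the event that the j-th constrained one is fixed. By inclusion-exclusion over the 4 events:
Σ_{j=0}^{4} (-1)^j C(4,j)(9-j)!
= C(4,0)·9! - C(4,1)·8! + C(4,2)·7! - C(4,3)·6! + C(4,4)·5!
= 362880 - 161280 + 30240 - 2880 + 120
= 229080

229080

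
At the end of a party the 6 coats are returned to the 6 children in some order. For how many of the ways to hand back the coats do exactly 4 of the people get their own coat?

15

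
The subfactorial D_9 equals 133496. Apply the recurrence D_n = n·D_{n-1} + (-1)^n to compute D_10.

D_10 = 10·133496 + 1 = 1334961.

1334961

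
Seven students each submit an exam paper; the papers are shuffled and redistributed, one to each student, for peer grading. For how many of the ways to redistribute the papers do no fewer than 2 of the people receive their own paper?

1331

# with exactly i fixed is C(7,i)·!(7-i); sum over i=2..7:
  i=2: C(7,2)·!5 = 21·44 = 924
  i=3: C(7,3)·!4 = 35·9 = 315
  i=4: C(7,4)·!3 = 35·2 = 70
  i=5: C(7,5)·!2 = 21·1 = 21
  i=6: C(7,6)·!1 = 7·0 = 0
  i=7: C(7,7)·!0 = 1·1 = 1
Total = 1331.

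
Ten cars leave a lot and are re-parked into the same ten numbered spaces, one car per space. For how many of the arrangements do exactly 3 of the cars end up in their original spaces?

222480

Pick the 3 fixed positions: C(10,3) = 120 ways.
The other 7 form a derangement: !7 = 1854.
Total: 120 × 1854 = 222480.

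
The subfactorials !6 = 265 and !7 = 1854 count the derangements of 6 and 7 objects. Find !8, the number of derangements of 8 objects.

14833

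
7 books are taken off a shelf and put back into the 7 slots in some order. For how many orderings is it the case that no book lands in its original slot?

1854

Use !n = (n-1)(!(n-1) + !(n-2)).
!7 = 6·(265 + 44) = 6·309 = 1854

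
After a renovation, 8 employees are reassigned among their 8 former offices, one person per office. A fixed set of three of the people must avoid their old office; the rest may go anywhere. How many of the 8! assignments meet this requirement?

27240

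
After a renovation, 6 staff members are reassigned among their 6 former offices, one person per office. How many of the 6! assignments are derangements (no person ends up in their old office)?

265

Recurrence: !6 = 5·(!5 + !4).
!6 = 5·(44 + 9) = 5·53 = 265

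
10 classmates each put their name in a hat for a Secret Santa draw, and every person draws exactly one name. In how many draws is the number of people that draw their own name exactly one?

1334960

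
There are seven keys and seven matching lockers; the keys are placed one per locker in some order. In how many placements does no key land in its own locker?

1854

The number of derangements of 7 is !7 = Σ_{k=0}^{7} (-1)^k·7!/k!
= 7! - 7!/1! + 7!/2! - 7!/3! + 7!/4! - 7!/5! + 7!/6! - 7!/7!
= 5040 - 5040 + 2520 - 840 + 210 - 42 + 7 - 1
= 1854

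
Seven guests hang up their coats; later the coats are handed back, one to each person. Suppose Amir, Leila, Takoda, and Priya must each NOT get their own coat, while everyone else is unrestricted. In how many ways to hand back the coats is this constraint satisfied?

Let A_j be the event that the j-th constrained one is fixed. By inclusion-exclusion over the 4 events:
Σ_{j=0}^{4} (-1)^j C(4,j)(7-j)!
= C(4,0)·7! - C(4,1)·6! + C(4,2)·5! - C(4,3)·4! + C(4,4)·3!
= 5040 - 2880 + 720 - 96 + 6
= 2790

2790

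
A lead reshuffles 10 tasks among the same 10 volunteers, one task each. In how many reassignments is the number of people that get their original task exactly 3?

222480

Choose which 3 of the 10 are fixed: C(10,3) = 120.
The other 7 form a derangement: !7 = 1854.
Total: 120 × 1854 = 222480.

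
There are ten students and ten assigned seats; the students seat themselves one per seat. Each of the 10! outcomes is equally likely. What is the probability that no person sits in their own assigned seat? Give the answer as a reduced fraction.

16481/44800

Favorable outcomes: !10 = 1334961.
Total outcomes: 10! = 3628800.
Probability = 1334961/3628800 = 16481/44800.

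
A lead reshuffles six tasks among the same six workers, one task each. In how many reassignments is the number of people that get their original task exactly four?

15

Choose which 4 of the 6 are fixed: C(6,4) = 15.
The remaining 2 must be deranged: !2 = 1.
Total: 15 × 1 = 15.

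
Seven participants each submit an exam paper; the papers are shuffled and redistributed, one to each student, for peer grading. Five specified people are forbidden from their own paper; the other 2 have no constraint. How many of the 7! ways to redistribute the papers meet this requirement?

Inclusion-exclusion on the 5 forbidden self-matches:
Σ_{j=0}^{5} (-1)^j C(5,j)(7-j)!
= C(5,0)·7! - C(5,1)·6! + C(5,2)·5! - C(5,3)·4! + C(5,4)·3! - C(5,5)·2!
= 5040 - 3600 + 1200 - 240 + 30 - 2
= 2428

2428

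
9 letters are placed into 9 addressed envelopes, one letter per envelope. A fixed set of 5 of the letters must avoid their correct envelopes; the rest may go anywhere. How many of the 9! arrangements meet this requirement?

Inclusion-exclusion on the 5 forbidden self-matches:
Σ_{j=0}^{5} (-1)^j C(5,j)(9-j)!
= C(5,0)·9! - C(5,1)·8! + C(5,2)·7! - C(5,3)·6! + C(5,4)·5! - C(5,5)·4!
= 362880 - 201600 + 50400 - 7200 + 600 - 24
= 205056

205056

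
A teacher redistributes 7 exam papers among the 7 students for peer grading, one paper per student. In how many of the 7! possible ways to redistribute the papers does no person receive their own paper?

1854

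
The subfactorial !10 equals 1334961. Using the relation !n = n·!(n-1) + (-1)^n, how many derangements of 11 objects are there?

14684570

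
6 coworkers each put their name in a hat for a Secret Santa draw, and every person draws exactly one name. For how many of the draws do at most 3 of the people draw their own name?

Sum C(6,i)·!(6-i) for i = 0..3:
  i=0: C(6,0)·!6 = 1·265 = 265
  i=1: C(6,1)·!5 = 6·44 = 264
  i=2: C(6,2)·!4 = 15·9 = 135
  i=3: C(6,3)·!3 = 20·2 = 40
Total = 704.

704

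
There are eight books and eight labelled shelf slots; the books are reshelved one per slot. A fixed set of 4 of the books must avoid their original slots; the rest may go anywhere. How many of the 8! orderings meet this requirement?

24024

Inclusion-exclusion on the 4 forbidden self-matches:
Σ_{j=0}^{4} (-1)^j C(4,j)(8-j)!
= C(4,0)·8! - C(4,1)·7! + C(4,2)·6! - C(4,3)·5! + C(4,4)·4!
= 40320 - 20160 + 4320 - 480 + 24
= 24024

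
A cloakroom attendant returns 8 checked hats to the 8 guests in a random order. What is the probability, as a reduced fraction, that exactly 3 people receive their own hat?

Favorable outcomes: C(8,3)·!5 = 56·44 = 2464.
Total outcomes: 8! = 40320.
Probability = 2464/40320 = 11/180.

11/180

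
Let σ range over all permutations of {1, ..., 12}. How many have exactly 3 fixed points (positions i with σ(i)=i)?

29369120

Choose which 3 of the 12 are fixed: C(12,3) = 220.
The remaining 9 must be deranged: !9 = 133496.
Total: 220 × 133496 = 29369120.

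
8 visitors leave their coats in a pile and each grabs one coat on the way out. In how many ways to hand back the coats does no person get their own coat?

14833

The subfactorial !8 = [8!/e] (nearest integer).
8! = 40320, and 40320/e ≈ 14832.90, so !8 = 14833.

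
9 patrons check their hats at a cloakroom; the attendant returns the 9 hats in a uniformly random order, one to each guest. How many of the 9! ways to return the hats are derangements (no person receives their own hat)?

133496

The number of derangements of 9 is !9 = Σ_{k=0}^{9} (-1)^k·9!/k!
= 9! - 9!/1! + 9!/2! - 9!/3! + 9!/4! - 9!/5! + 9!/6! - 9!/7! + 9!/8! - 9!/9!
= 362880 - 362880 + 181440 - 60480 + 15120 - 3024 + 504 - 72 + 9 - 1
= 133496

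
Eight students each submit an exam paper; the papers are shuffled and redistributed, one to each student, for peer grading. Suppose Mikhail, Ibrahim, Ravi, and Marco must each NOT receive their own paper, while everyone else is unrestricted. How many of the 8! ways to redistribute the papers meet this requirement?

24024

Inclusion-exclusion on the 4 forbidden self-matches:
Σ_{j=0}^{4} (-1)^j C(4,j)(8-j)!
= C(4,0)·8! - C(4,1)·7! + C(4,2)·6! - C(4,3)·5! + C(4,4)·4!
= 40320 - 20160 + 4320 - 480 + 24
= 24024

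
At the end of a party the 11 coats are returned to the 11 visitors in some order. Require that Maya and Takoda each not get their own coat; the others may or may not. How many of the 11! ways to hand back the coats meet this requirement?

Let A_j be the event that the j-th constrained one is fixed. By inclusion-exclusion over the 2 events:
Σ_{j=0}^{2} (-1)^j C(2,j)(11-j)!
= C(2,0)·11! - C(2,1)·10! + C(2,2)·9!
= 39916800 - 7257600 + 362880
= 33022080

33022080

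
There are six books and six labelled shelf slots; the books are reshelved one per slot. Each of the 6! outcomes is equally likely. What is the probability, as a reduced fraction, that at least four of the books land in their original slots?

1/45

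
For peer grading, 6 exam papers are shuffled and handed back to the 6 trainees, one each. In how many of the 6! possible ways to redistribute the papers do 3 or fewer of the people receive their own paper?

704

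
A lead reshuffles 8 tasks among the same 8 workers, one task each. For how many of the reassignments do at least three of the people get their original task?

3235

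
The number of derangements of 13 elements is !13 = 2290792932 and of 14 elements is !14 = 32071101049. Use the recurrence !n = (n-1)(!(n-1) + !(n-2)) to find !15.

481066515734

!15 = (15-1)·(!14 + !13) = 14·(32071101049 + 2290792932) = 14·34361893981 = 481066515734.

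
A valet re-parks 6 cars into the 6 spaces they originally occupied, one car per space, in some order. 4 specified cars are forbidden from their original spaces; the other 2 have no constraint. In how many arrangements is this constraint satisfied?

362

Let A_j be the event that the j-th constrained one is fixed. By inclusion-exclusion over the 4 events:
Σ_{j=0}^{4} (-1)^j C(4,j)(6-j)!
= C(4,0)·6! - C(4,1)·5! + C(4,2)·4! - C(4,3)·3! + C(4,4)·2!
= 720 - 480 + 144 - 24 + 2
= 362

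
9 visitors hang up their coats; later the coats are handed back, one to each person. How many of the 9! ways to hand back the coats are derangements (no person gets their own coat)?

133496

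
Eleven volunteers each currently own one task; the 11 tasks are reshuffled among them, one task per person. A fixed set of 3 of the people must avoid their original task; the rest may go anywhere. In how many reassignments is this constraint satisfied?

Inclusion-exclusion on the 3 forbidden self-matches:
Σ_{j=0}^{3} (-1)^j C(3,j)(11-j)!
= C(3,0)·11! - C(3,1)·10! + C(3,2)·9! - C(3,3)·8!
= 39916800 - 10886400 + 1088640 - 40320
= 30078720

30078720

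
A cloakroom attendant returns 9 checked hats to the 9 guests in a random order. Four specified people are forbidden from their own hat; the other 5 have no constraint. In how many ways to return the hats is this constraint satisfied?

Let A_j be the event that the j-th constrained one is fixed. By inclusion-exclusion over the 4 events:
Σ_{j=0}^{4} (-1)^j C(4,j)(9-j)!
= C(4,0)·9! - C(4,1)·8! + C(4,2)·7! - C(4,3)·6! + C(4,4)·5!
= 362880 - 161280 + 30240 - 2880 + 120
= 229080

229080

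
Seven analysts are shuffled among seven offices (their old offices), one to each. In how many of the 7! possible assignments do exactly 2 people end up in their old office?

Choose which 2 of the 7 are fixed: C(7,2) = 21.
The other 5 form a derangement: !5 = 44.
Total: 21 × 44 = 924.

924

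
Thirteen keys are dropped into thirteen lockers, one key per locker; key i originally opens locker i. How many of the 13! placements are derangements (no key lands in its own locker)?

2290792932

!13 is the nearest integer to 13!/e.
13! = 6227020800, and 6227020800/e ≈ 2290792932.07, so !13 = 2290792932.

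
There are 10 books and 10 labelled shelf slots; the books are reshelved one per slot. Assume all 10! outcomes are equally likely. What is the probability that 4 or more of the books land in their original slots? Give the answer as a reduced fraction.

34457/1814400

Favorable outcomes: Σ_{i≥4} C(10,i)·!(10-i) = 210·265 + 252·44 + 210·9 + 120·2 + 45·1 + 10·0 + 1·1 = 68914.
Total outcomes: 10! = 3628800.
Probability = 68914/3628800 = 34457/1814400.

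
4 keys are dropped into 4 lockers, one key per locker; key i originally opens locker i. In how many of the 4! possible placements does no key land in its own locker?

9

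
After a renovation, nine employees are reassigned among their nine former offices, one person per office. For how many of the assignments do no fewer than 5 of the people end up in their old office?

# with exactly i fixed is C(9,i)·!(9-i); sum over i=5..9:
  i=5: C(9,5)·!4 = 126·9 = 1134
  i=6: C(9,6)·!3 = 84·2 = 168
  i=7: C(9,7)·!2 = 36·1 = 36
  i=8: C(9,8)·!1 = 9·0 = 0
  i=9: C(9,9)·!0 = 1·1 = 1
Total = 1339.

1339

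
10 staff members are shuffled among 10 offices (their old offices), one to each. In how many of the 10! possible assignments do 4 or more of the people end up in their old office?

68914

# with exactly i fixed is C(10,i)·!(10-i); sum over i=4..10:
  i=4: C(10,4)·!6 = 210·265 = 55650
  i=5: C(10,5)·!5 = 252·44 = 11088
  i=6: C(10,6)·!4 = 210·9 = 1890
  i=7: C(10,7)·!3 = 120·2 = 240
  i=8: C(10,8)·!2 = 45·1 = 45
  i=9: C(10,9)·!1 = 10·0 = 0
  i=10: C(10,10)·!0 = 1·1 = 1
Total = 68914.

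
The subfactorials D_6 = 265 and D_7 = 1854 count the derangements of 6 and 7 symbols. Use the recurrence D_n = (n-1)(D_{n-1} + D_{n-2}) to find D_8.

14833

D_8 = (8-1)·(D_7 + D_6) = 7·(1854 + 265) = 7·2119 = 14833.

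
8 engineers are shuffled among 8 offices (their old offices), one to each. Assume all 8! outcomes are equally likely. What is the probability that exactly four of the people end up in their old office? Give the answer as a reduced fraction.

1/64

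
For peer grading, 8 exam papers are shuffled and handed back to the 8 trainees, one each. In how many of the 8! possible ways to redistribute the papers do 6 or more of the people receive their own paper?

# with exactly i fixed is C(8,i)·!(8-i); sum over i=6..8:
  i=6: C(8,6)·!2 = 28·1 = 28
  i=7: C(8,7)·!1 = 8·0 = 0
  i=8: C(8,8)·!0 = 1·1 = 1
Total = 29.

29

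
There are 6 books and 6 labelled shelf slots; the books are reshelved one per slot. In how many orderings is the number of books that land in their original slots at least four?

16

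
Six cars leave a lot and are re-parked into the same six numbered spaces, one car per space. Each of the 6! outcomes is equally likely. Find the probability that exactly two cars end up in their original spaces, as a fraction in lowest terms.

3/16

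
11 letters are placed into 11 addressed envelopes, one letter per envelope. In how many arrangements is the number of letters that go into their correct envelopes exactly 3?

2447445

Choose which 3 of the 11 are fixed: C(11,3) = 165.
The other 8 form a derangement: !8 = 14833.
Total: 165 × 14833 = 2447445.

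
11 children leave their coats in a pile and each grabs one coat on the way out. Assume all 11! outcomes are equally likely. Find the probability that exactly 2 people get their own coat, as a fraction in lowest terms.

16687/90720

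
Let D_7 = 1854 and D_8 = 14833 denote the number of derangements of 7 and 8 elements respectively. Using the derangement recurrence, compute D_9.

D_9 = (9-1)·(D_8 + D_7) = 8·(14833 + 1854) = 8·16687 = 133496.

133496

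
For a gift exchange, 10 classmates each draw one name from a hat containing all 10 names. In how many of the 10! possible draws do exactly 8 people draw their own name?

45

Choose which 8 of the 10 are fixed: C(10,8) = 45.
The other 2 form a derangement: !2 = 1.
Total: 45 × 1 = 45.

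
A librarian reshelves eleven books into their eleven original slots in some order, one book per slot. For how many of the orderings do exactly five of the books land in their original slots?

Pick the 5 fixed positions: C(11,5) = 462 ways.
The other 6 form a derangement: !6 = 265.
Total: 462 × 265 = 122430.

122430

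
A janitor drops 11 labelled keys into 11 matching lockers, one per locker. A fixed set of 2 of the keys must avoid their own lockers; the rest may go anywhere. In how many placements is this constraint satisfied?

Inclusion-exclusion on the 2 forbidden self-matches:
Σ_{j=0}^{2} (-1)^j C(2,j)(11-j)!
= C(2,0)·11! - C(2,1)·10! + C(2,2)·9!
= 39916800 - 7257600 + 362880
= 33022080

33022080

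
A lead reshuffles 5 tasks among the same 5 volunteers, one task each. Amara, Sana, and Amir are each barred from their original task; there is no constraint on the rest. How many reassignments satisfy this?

64

Let A_j be the event that the j-th constrained one is fixed. By inclusion-exclusion over the 3 events:
Σ_{j=0}^{3} (-1)^j C(3,j)(5-j)!
= C(3,0)·5! - C(3,1)·4! + C(3,2)·3! - C(3,3)·2!
= 120 - 72 + 18 - 2
= 64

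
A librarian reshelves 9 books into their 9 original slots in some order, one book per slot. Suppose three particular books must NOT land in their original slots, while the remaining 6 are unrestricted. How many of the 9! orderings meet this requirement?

Inclusion-exclusion on the 3 forbidden self-matches:
Σ_{j=0}^{3} (-1)^j C(3,j)(9-j)!
= C(3,0)·9! - C(3,1)·8! + C(3,2)·7! - C(3,3)·6!
= 362880 - 120960 + 15120 - 720
= 256320

256320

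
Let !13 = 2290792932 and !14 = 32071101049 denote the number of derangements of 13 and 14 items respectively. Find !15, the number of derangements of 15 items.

!15 = (15-1)·(!14 + !13) = 14·(32071101049 + 2290792932) = 14·34361893981 = 481066515734.

481066515734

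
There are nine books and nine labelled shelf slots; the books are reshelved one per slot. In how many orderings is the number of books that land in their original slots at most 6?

# with exactly i fixed is C(9,i)·!(9-i); sum over i=0..6:
  i=0: C(9,0)·!9 = 1·133496 = 133496
  i=1: C(9,1)·!8 = 9·14833 = 133497
  i=2: C(9,2)·!7 = 36·1854 = 66744
  i=3: C(9,3)·!6 = 84·265 = 22260
  i=4: C(9,4)·!5 = 126·44 = 5544
  i=5: C(9,5)·!4 = 126·9 = 1134
  i=6: C(9,6)·!3 = 84·2 = 168
Total = 362843.

362843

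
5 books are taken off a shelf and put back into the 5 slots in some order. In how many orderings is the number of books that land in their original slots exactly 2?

20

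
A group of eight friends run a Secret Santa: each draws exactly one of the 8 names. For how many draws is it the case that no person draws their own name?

14833

The subfactorial !8 = [8!/e] (nearest integer).
8! = 40320, and 40320/e ≈ 14832.90, so !8 = 14833.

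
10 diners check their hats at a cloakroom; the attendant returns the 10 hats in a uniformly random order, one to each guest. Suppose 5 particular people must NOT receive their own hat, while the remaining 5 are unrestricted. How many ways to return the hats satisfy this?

2170680

Let A_j be the event that the j-th constrained one is fixed. By inclusion-exclusion over the 5 events:
Σ_{j=0}^{5} (-1)^j C(5,j)(10-j)!
= C(5,0)·10! - C(5,1)·9! + C(5,2)·8! - C(5,3)·7! + C(5,4)·6! - C(5,5)·5!
= 3628800 - 1814400 + 403200 - 50400 + 3600 - 120
= 2170680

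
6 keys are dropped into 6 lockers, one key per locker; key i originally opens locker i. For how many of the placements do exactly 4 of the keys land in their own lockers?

Pick the 4 fixed positions: C(6,4) = 15 ways.
The other 2 form a derangement: !2 = 1.
Total: 15 × 1 = 15.

15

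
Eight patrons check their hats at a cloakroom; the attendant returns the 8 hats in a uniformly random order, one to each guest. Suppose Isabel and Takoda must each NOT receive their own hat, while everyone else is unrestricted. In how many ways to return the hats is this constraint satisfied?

Inclusion-exclusion on the 2 forbidden self-matches:
Σ_{j=0}^{2} (-1)^j C(2,j)(8-j)!
= C(2,0)·8! - C(2,1)·7! + C(2,2)·6!
= 40320 - 10080 + 720
= 30960

30960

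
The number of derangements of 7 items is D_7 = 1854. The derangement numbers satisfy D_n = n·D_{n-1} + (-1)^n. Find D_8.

14833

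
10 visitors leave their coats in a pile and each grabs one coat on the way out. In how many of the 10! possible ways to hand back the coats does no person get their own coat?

The number of derangements of 10 is !10 = Σ_{k=0}^{10} (-1)^k·10!/k!
= 10! - 10!/1! + 10!/2! - 10!/3! + 10!/4! - 10!/5! + 10!/6! - 10!/7! + 10!/8! - 10!/9! + 10!/10!
= 3628800 - 3628800 + 1814400 - 604800 + 151200 - 30240 + 5040 - 720 + 90 - 10 + 1
= 1334961

1334961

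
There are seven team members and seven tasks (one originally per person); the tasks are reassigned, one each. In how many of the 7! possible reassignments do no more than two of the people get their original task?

4633

# with exactly i fixed is C(7,i)·!(7-i); sum over i=0..2:
  i=0: C(7,0)·!7 = 1·1854 = 1854
  i=1: C(7,1)·!6 = 7·265 = 1855
  i=2: C(7,2)·!5 = 21·44 = 924
Total = 4633.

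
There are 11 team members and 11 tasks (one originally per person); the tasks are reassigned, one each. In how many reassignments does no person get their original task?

14684570

!11 = 11! · Σ_{k=0}^{11} (-1)^k/k!
= 11! - 11!/1! + 11!/2! - 11!/3! + 11!/4! - 11!/5! + 11!/6! - 11!/7! + 11!/8! - 11!/9! + 11!/10! - 11!/11!
= 39916800 - 39916800 + 19958400 - 6652800 + 1663200 - 332640 + 55440 - 7920 + 990 - 110 + 11 - 1
= 14684570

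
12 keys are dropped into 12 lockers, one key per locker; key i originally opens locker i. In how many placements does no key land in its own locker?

176214841

!12 = 12! · Σ_{k=0}^{12} (-1)^k/k!
= 12! - 12!/1! + 12!/2! - 12!/3! + 12!/4! - 12!/5! + 12!/6! - 12!/7! + 12!/8! - 12!/9! + 12!/10! - 12!/11! + 12!/12!
= 479001600 - 479001600 + 239500800 - 79833600 + 19958400 - 3991680 + 665280 - 95040 + 11880 - 1320 + 132 - 12 + 1
= 176214841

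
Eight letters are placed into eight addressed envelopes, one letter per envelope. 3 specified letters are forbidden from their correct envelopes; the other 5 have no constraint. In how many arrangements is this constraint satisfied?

Inclusion-exclusion on the 3 forbidden self-matches:
Σ_{j=0}^{3} (-1)^j C(3,j)(8-j)!
= C(3,0)·8! - C(3,1)·7! + C(3,2)·6! - C(3,3)·5!
= 40320 - 15120 + 2160 - 120
= 27240

27240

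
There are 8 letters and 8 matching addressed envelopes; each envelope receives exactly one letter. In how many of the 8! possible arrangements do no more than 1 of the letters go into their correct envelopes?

Sum C(8,i)·!(8-i) for i = 0..1:
  i=0: C(8,0)·!8 = 1·14833 = 14833
  i=1: C(8,1)·!7 = 8·1854 = 14832
Total = 29665.

29665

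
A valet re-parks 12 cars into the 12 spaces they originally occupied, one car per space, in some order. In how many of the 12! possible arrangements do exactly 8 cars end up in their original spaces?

Pick the 8 fixed positions: C(12,8) = 495 ways.
The remaining 4 must be deranged: !4 = 9.
Total: 495 × 9 = 4455.

4455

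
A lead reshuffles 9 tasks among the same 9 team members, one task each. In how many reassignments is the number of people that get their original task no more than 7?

362879

# with exactly i fixed is C(9,i)·!(9-i); sum over i=0..7:
  i=0: C(9,0)·!9 = 1·133496 = 133496
  i=1: C(9,1)·!8 = 9·14833 = 133497
  i=2: C(9,2)·!7 = 36·1854 = 66744
  i=3: C(9,3)·!6 = 84·265 = 22260
  i=4: C(9,4)·!5 = 126·44 = 5544
  i=5: C(9,5)·!4 = 126·9 = 1134
  i=6: C(9,6)·!3 = 84·2 = 168
  i=7: C(9,7)·!2 = 36·1 = 36
Total = 362879.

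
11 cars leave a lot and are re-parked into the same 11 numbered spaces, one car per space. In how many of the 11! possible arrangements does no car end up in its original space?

14684570

Recurrence: !11 = 10·(!10 + !9).
!11 = 10·(1334961 + 133496) = 10·1468457 = 14684570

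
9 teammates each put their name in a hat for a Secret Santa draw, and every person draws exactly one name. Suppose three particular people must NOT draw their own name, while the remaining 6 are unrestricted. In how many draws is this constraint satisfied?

256320

Let A_j be the event that the j-th constrained one is fixed. By inclusion-exclusion over the 3 events:
Σ_{j=0}^{3} (-1)^j C(3,j)(9-j)!
= C(3,0)·9! - C(3,1)·8! + C(3,2)·7! - C(3,3)·6!
= 362880 - 120960 + 15120 - 720
= 256320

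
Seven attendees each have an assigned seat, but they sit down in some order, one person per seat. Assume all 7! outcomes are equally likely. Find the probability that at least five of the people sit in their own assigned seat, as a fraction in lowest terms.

Favorable outcomes: Σ_{i≥5} C(7,i)·!(7-i) = 21·1 + 7·0 + 1·1 = 22.
Total outcomes: 7! = 5040.
Probability = 22/5040 = 11/2520.

11/2520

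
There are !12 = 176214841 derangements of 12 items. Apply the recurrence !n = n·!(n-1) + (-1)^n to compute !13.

2290792932

!13 = 13·176214841 - 1 = 2290792932.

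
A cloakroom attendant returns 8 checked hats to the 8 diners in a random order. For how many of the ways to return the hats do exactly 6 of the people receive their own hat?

28

Choose which 6 of the 8 are fixed: C(8,6) = 28.
The remaining 2 must be deranged: !2 = 1.
Total: 28 × 1 = 28.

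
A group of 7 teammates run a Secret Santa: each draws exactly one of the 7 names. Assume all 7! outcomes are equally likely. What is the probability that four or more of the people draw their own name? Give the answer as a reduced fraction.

Favorable outcomes: Σ_{i≥4} C(7,i)·!(7-i) = 35·2 + 21·1 + 7·0 + 1·1 = 92.
Total outcomes: 7! = 5040.
Probability = 92/5040 = 23/1260.

23/1260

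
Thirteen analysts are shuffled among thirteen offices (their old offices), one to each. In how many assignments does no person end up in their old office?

2290792932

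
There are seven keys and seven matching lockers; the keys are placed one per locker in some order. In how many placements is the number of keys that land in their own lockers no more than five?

5039

# with exactly i fixed is C(7,i)·!(7-i); sum over i=0..5:
  i=0: C(7,0)·!7 = 1·1854 = 1854
  i=1: C(7,1)·!6 = 7·265 = 1855
  i=2: C(7,2)·!5 = 21·44 = 924
  i=3: C(7,3)·!4 = 35·9 = 315
  i=4: C(7,4)·!3 = 35·2 = 70
  i=5: C(7,5)·!2 = 21·1 = 21
Total = 5039.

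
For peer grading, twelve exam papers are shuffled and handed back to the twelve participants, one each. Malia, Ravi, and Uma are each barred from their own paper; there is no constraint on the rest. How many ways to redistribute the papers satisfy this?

Let A_j be the event that the j-th constrained one is fixed. By inclusion-exclusion over the 3 events:
Σ_{j=0}^{3} (-1)^j C(3,j)(12-j)!
= C(3,0)·12! - C(3,1)·11! + C(3,2)·10! - C(3,3)·9!
= 479001600 - 119750400 + 10886400 - 362880
= 369774720

369774720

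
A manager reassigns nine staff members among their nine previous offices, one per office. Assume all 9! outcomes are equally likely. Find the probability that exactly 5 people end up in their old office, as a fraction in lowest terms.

Favorable outcomes: C(9,5)·!4 = 126·9 = 1134.
Total outcomes: 9! = 362880.
Probability = 1134/362880 = 1/320.

1/320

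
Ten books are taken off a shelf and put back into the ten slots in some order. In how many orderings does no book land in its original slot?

!10 is the nearest integer to 10!/e.
10! = 3628800, and 3628800/e ≈ 1334960.92, so !10 = 1334961.

1334961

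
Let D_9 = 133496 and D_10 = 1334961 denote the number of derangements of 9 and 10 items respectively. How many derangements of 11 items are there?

14684570

D_11 = (11-1)·(D_10 + D_9) = 10·(1334961 + 133496) = 10·1468457 = 14684570.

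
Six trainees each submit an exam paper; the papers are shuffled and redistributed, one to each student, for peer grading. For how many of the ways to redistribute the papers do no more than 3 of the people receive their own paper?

704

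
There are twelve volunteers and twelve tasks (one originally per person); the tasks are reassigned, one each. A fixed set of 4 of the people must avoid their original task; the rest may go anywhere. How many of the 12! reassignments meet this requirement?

Inclusion-exclusion on the 4 forbidden self-matches:
Σ_{j=0}^{4} (-1)^j C(4,j)(12-j)!
= C(4,0)·12! - C(4,1)·11! + C(4,2)·10! - C(4,3)·9! + C(4,4)·8!
= 479001600 - 159667200 + 21772800 - 1451520 + 40320
= 339696000

339696000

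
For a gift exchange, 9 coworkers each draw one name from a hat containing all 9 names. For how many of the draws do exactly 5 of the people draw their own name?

1134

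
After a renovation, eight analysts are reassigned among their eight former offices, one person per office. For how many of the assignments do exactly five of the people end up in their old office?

112

Choose which 5 of the 8 are fixed: C(8,5) = 56.
The remaining 3 must be deranged: !3 = 2.
Total: 56 × 2 = 112.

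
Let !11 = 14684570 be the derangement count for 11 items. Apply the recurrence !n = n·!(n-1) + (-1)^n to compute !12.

176214841

!12 = 12·14684570 + 1 = 176214841.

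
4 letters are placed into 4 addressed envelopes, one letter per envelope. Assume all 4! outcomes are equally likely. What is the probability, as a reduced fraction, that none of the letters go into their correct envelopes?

3/8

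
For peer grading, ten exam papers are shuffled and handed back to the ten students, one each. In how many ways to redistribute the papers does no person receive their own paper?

1334961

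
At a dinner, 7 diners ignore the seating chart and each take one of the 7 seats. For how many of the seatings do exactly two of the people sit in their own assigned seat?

924

Pick the 2 fixed positions: C(7,2) = 21 ways.
The other 5 form a derangement: !5 = 44.
Total: 21 × 44 = 924.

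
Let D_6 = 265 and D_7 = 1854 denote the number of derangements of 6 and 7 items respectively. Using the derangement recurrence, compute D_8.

D_8 = (8-1)·(D_7 + D_6) = 7·(1854 + 265) = 7·2119 = 14833.

14833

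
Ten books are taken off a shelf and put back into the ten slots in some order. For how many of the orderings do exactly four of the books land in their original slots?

Choose which 4 of the 10 are fixed: C(10,4) = 210.
The remaining 6 must be deranged: !6 = 265.
Total: 210 × 265 = 55650.

55650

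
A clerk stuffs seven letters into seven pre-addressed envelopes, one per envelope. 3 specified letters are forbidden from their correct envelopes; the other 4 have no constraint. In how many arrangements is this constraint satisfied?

3216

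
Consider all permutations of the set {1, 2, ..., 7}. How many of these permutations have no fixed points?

1854

Recurrence: !7 = 7·!6 + (-1)^7.
!7 = 7·265 - 1 = 1854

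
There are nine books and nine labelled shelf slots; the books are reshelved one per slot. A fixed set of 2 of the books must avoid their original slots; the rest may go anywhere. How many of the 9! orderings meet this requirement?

Let A_j be the event that the j-th constrained one is fixed. By inclusion-exclusion over the 2 events:
Σ_{j=0}^{2} (-1)^j C(2,j)(9-j)!
= C(2,0)·9! - C(2,1)·8! + C(2,2)·7!
= 362880 - 80640 + 5040
= 287280

287280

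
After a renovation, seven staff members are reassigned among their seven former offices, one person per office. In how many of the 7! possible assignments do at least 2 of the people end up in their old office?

1331

Sum C(7,i)·!(7-i) for i = 2..7:
  i=2: C(7,2)·!5 = 21·44 = 924
  i=3: C(7,3)·!4 = 35·9 = 315
  i=4: C(7,4)·!3 = 35·2 = 70
  i=5: C(7,5)·!2 = 21·1 = 21
  i=6: C(7,6)·!1 = 7·0 = 0
  i=7: C(7,7)·!0 = 1·1 = 1
Total = 1331.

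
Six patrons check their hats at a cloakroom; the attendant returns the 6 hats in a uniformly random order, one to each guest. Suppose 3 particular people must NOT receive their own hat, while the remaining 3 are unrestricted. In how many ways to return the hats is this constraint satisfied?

426

Inclusion-exclusion on the 3 forbidden self-matches:
Σ_{j=0}^{3} (-1)^j C(3,j)(6-j)!
= C(3,0)·6! - C(3,1)·5! + C(3,2)·4! - C(3,3)·3!
= 720 - 360 + 72 - 6
= 426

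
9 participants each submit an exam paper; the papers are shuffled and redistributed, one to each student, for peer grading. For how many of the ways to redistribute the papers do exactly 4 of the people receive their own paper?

5544

Choose which 4 of the 9 are fixed: C(9,4) = 126.
The remaining 5 must be deranged: !5 = 44.
Total: 126 × 44 = 5544.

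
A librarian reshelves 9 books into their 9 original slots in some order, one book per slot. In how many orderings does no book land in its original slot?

133496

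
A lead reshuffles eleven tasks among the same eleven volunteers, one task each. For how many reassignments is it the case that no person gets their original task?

14684570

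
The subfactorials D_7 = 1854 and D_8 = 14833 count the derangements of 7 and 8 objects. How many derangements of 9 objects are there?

133496

D_9 = (9-1)·(D_8 + D_7) = 8·(14833 + 1854) = 8·16687 = 133496.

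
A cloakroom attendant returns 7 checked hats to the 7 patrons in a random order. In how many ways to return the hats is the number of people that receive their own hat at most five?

5039

Sum C(7,i)·!(7-i) for i = 0..5:
  i=0: C(7,0)·!7 = 1·1854 = 1854
  i=1: C(7,1)·!6 = 7·265 = 1855
  i=2: C(7,2)·!5 = 21·44 = 924
  i=3: C(7,3)·!4 = 35·9 = 315
  i=4: C(7,4)·!3 = 35·2 = 70
  i=5: C(7,5)·!2 = 21·1 = 21
Total = 5039.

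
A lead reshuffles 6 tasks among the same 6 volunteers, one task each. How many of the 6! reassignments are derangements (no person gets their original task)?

By inclusion-exclusion, !6 = Σ (-1)^k · 6!/k! for k=0..6
= 6! - 6!/1! + 6!/2! - 6!/3! + 6!/4! - 6!/5! + 6!/6!
= 720 - 720 + 360 - 120 + 30 - 6 + 1
= 265

265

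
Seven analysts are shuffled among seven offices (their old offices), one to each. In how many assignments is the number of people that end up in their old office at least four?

92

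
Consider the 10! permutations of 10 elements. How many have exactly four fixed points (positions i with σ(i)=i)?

Pick the 4 fixed positions: C(10,4) = 210 ways.
The remaining 6 must be deranged: !6 = 265.
Total: 210 × 265 = 55650.

55650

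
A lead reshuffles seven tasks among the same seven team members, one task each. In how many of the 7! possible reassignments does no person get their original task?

1854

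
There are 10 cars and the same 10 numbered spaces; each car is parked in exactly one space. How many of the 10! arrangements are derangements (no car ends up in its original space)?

1334961

The number of derangements of 10 is !10 = Σ_{k=0}^{10} (-1)^k·10!/k!
= 10! - 10!/1! + 10!/2! - 10!/3! + 10!/4! - 10!/5! + 10!/6! - 10!/7! + 10!/8! - 10!/9! + 10!/10!
= 3628800 - 3628800 + 1814400 - 604800 + 151200 - 30240 + 5040 - 720 + 90 - 10 + 1
= 1334961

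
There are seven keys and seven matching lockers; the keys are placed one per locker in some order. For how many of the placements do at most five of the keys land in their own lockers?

5039

Sum C(7,i)·!(7-i) for i = 0..5:
  i=0: C(7,0)·!7 = 1·1854 = 1854
  i=1: C(7,1)·!6 = 7·265 = 1855
  i=2: C(7,2)·!5 = 21·44 = 924
  i=3: C(7,3)·!4 = 35·9 = 315
  i=4: C(7,4)·!3 = 35·2 = 70
  i=5: C(7,5)·!2 = 21·1 = 21
Total = 5039.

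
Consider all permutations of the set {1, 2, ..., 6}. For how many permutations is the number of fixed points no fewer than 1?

# with exactly i fixed is C(6,i)·!(6-i); sum over i=1..6:
  i=1: C(6,1)·!5 = 6·44 = 264
  i=2: C(6,2)·!4 = 15·9 = 135
  i=3: C(6,3)·!3 = 20·2 = 40
  i=4: C(6,4)·!2 = 15·1 = 15
  i=5: C(6,5)·!1 = 6·0 = 0
  i=6: C(6,6)·!0 = 1·1 = 1
Total = 455.

455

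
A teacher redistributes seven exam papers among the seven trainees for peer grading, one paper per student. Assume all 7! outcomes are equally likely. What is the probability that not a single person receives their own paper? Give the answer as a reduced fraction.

Favorable outcomes: !7 = 1854.
Total outcomes: 7! = 5040.
Probability = 1854/5040 = 103/280.

103/280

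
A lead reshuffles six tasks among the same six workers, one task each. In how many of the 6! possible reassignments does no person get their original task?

265

!6 is the nearest integer to 6!/e.
6! = 720, and 720/e ≈ 264.87, so !6 = 265.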